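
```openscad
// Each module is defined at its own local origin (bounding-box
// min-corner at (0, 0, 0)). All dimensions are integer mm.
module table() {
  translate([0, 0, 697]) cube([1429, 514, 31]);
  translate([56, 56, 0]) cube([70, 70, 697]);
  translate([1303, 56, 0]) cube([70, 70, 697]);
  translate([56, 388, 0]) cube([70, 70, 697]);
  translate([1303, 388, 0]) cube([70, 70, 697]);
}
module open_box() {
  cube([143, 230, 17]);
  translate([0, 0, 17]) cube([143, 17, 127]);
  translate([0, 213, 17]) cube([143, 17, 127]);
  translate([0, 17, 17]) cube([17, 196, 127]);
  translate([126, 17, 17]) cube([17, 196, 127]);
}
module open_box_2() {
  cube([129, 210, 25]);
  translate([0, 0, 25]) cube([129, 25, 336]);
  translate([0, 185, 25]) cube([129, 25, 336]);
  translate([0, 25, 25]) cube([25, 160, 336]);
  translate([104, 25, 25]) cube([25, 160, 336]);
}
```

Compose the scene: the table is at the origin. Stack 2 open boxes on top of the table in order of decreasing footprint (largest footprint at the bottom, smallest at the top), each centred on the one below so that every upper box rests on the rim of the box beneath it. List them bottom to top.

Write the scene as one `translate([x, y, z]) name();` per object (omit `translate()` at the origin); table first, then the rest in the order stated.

table();
translate([643, 142, 728]) open_box();
translate([650, 152, 872]) open_box_2();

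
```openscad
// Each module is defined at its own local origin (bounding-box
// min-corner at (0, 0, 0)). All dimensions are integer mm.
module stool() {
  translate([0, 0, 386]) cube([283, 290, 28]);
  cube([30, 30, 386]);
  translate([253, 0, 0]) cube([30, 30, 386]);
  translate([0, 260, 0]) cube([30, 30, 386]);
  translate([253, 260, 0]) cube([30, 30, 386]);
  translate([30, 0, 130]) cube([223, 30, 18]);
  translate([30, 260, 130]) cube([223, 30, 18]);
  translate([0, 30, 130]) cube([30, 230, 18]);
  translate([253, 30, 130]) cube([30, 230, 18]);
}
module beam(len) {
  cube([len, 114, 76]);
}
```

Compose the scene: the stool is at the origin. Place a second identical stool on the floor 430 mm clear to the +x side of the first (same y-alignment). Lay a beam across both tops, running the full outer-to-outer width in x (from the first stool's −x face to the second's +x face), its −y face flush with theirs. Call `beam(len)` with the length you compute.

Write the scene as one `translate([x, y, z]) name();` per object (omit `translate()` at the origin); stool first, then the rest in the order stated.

stool();
translate([713, 0, 0]) stool();
translate([0, 0, 414]) beam(996);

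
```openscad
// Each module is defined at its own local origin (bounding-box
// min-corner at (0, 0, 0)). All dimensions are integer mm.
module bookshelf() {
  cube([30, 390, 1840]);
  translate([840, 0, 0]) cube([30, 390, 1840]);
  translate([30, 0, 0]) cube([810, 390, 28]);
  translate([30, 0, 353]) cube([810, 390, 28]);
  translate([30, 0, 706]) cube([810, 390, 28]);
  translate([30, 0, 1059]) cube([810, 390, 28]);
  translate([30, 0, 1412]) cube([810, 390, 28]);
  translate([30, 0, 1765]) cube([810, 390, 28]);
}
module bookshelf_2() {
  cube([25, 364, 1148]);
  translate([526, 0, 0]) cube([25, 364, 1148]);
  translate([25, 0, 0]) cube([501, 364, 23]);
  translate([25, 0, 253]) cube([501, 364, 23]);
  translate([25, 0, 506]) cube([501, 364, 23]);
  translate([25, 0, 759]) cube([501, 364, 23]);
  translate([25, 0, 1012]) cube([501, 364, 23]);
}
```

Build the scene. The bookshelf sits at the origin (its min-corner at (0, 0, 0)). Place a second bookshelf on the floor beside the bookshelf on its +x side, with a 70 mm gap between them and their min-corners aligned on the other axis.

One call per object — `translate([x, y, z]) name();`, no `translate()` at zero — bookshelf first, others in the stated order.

bookshelf();
translate([940, 0, 0]) bookshelf_2();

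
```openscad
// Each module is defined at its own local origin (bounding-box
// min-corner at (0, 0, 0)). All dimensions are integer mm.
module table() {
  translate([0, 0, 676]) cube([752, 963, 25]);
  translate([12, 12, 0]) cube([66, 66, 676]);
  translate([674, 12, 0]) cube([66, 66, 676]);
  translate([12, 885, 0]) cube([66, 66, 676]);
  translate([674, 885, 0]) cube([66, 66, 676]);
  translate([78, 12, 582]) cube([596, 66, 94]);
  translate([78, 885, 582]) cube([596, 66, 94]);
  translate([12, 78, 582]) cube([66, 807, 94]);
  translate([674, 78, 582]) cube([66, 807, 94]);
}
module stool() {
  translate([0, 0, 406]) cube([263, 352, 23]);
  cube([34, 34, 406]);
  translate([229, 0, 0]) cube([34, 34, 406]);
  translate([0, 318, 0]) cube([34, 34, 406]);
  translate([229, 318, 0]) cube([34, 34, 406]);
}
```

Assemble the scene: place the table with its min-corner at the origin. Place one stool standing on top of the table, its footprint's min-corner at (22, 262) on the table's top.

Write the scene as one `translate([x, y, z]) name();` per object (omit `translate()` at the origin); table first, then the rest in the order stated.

table();
translate([22, 262, 701]) stool();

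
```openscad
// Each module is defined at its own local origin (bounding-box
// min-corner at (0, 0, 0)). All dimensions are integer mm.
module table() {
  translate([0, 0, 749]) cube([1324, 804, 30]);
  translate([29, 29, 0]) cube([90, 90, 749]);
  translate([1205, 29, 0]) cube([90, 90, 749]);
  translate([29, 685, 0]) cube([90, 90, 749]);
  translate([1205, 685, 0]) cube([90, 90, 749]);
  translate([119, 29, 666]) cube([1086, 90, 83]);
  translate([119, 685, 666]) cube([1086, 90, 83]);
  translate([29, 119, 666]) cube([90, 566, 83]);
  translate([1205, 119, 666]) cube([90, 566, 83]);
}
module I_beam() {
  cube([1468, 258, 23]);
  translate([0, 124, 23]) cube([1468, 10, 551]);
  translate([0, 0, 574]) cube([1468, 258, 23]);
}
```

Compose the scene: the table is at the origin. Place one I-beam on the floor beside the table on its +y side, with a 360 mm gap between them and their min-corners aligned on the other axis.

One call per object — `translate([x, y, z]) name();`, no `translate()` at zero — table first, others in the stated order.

table();
translate([0, 1164, 0]) I_beam();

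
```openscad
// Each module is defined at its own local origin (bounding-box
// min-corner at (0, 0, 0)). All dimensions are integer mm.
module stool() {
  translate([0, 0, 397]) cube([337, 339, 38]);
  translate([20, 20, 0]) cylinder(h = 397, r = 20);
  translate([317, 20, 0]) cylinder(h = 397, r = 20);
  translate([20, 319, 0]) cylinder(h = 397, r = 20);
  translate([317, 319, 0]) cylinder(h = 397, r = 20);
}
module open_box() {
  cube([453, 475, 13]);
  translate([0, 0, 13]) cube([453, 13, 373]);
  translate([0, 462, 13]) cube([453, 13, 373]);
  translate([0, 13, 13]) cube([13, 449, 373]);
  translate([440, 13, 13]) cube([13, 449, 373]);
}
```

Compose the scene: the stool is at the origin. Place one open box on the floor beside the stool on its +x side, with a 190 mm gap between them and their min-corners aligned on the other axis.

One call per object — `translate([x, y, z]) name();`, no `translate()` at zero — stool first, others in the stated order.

stool();
translate([527, 0, 0]) open_box();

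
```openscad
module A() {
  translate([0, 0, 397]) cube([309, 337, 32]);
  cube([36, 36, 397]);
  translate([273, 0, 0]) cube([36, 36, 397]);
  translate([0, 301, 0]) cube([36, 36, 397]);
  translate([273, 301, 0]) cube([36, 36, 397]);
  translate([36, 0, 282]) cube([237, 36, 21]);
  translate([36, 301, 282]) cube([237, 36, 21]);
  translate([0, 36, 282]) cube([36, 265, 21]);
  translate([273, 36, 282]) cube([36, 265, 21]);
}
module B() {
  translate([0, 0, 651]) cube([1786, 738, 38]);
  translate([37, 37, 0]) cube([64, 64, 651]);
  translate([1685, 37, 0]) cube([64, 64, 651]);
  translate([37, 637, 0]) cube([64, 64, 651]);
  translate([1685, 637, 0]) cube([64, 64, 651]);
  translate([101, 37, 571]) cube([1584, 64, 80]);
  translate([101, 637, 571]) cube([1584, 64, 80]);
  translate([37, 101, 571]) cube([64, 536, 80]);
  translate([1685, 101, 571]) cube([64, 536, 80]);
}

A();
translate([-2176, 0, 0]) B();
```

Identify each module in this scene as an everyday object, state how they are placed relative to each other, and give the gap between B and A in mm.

A is a stool. B is a table. The table is on the floor beside the stool on its −x side. The gap between the table and the stool is 390 mm.

The table's nearest face is 390 mm from the stool's −x face.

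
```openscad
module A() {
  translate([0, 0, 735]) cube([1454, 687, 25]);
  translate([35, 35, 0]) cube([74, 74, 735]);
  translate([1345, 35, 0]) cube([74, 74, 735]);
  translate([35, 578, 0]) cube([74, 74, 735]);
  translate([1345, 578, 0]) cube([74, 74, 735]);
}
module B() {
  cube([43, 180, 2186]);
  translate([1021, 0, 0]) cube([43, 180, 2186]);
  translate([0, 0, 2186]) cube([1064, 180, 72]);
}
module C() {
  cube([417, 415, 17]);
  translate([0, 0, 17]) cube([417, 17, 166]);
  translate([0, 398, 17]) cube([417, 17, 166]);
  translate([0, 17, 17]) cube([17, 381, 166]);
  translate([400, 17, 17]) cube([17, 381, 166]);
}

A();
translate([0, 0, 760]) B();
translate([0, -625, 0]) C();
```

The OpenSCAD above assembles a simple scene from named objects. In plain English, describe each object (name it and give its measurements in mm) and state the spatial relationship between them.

A is a rectangular dining table. The top is 1454×687×25 mm with its upper surface at z = 760 mm. It stands on four 74×74 mm square legs, each inset 35 mm from the nearest pair of top edges, running from the floor to the underside of the top.

B is a door frame. The clear opening is 978 mm wide and 2186 mm high. Two 43 mm wide jambs, 180 mm deep, stand either side of the opening from the floor to the top of the opening. A 72 mm thick head sits across the top of both jambs, spanning the full outside width of the frame.

C is an open storage box with external size 417×415×183 mm and wall thickness 17 mm (the base is also 17 mm thick). The base covers the whole footprint; the four walls stand on the base, with the y-facing walls full-width and the x-facing walls fitting between their inner faces.

The door frame is on top of the table. The open box is on the floor beside the table on its −y side.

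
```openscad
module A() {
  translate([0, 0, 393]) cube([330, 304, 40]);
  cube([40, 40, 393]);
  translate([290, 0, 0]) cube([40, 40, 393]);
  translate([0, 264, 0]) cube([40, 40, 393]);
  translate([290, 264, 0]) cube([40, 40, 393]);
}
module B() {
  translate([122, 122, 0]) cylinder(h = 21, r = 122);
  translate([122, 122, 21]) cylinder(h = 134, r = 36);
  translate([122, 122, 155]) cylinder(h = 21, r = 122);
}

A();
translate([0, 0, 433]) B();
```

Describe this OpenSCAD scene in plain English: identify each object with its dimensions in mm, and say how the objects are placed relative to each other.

A is a simple wooden stool: a rectangular seat 330 mm (x) by 304 mm (y), 40 mm thick, top face at z = 433 mm, on four square legs, each 40×40 mm in cross-section. The legs rest on z = 0, each flush with a corner of the seat.

B is a spool: two coaxial disc flanges of radius 122 mm and thickness 21 mm, joined by a core cylinder of radius 36 mm and height 134 mm. The lower flange rests on z = 0 and the three cylinders share a vertical axis.

The spool is on top of the stool.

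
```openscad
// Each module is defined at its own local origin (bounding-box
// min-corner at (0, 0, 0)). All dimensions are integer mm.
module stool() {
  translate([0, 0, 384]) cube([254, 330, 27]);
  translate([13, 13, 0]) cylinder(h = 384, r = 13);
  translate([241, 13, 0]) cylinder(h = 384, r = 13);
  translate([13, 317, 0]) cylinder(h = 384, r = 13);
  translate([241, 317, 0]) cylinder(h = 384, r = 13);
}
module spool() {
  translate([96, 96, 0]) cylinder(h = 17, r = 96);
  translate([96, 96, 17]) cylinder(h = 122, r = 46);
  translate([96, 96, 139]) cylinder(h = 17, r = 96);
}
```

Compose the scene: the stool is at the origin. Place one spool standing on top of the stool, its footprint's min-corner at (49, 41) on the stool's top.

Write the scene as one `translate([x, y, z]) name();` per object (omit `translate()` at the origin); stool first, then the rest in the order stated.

stool();
translate([49, 41, 411]) spool();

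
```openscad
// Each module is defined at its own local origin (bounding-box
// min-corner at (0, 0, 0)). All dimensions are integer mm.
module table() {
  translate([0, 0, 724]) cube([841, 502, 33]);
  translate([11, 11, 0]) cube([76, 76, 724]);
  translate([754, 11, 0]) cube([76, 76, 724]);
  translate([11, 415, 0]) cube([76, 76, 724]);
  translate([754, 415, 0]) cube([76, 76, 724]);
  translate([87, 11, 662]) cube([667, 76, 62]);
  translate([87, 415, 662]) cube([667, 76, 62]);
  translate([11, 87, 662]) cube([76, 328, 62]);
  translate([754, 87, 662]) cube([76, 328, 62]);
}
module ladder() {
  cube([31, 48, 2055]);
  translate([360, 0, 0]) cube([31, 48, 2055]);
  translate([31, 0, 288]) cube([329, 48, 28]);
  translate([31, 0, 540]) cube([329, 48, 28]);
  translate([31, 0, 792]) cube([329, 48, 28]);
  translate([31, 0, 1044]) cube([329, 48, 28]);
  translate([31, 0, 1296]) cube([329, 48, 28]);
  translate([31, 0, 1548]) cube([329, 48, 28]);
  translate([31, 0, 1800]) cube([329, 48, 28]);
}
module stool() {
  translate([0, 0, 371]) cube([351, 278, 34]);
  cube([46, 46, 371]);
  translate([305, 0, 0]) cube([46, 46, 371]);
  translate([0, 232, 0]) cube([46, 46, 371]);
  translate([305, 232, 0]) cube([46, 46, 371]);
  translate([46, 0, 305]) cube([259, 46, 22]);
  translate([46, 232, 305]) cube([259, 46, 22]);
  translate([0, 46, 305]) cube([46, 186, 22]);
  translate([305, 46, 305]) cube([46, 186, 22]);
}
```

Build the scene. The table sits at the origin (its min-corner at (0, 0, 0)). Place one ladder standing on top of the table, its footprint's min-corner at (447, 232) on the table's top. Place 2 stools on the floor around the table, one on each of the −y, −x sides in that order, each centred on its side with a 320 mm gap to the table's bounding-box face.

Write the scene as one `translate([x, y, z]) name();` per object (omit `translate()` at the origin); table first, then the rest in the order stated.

table();
translate([447, 232, 757]) ladder();
translate([245, -598, 0]) stool();
translate([-671, 112, 0]) stool();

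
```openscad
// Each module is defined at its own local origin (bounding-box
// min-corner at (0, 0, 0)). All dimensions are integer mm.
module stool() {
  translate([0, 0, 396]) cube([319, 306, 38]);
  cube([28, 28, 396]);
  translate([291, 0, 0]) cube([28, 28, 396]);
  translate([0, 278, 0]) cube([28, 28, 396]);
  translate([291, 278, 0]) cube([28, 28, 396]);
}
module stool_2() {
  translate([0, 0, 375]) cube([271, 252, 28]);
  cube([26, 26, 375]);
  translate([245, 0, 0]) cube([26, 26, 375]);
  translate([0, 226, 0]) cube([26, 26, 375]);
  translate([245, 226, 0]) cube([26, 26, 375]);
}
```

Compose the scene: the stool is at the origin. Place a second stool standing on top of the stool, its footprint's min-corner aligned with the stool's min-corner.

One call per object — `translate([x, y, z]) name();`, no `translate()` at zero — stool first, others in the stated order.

stool();
translate([0, 0, 434]) stool_2();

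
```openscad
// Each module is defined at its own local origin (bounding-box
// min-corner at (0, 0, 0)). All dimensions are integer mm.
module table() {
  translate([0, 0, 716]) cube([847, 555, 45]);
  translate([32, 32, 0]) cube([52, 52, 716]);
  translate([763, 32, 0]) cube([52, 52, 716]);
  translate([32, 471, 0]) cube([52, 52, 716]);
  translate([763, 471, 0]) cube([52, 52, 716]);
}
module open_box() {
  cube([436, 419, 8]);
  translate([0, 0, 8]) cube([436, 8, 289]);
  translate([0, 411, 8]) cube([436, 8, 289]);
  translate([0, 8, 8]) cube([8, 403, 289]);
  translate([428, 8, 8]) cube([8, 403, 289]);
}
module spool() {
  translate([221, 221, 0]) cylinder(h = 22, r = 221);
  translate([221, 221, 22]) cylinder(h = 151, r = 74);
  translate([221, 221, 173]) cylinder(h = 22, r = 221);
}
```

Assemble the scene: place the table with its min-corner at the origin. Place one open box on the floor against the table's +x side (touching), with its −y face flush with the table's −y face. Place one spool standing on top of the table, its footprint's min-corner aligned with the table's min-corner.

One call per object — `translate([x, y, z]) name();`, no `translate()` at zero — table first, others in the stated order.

table();
translate([847, 0, 0]) open_box();
translate([0, 0, 761]) spool();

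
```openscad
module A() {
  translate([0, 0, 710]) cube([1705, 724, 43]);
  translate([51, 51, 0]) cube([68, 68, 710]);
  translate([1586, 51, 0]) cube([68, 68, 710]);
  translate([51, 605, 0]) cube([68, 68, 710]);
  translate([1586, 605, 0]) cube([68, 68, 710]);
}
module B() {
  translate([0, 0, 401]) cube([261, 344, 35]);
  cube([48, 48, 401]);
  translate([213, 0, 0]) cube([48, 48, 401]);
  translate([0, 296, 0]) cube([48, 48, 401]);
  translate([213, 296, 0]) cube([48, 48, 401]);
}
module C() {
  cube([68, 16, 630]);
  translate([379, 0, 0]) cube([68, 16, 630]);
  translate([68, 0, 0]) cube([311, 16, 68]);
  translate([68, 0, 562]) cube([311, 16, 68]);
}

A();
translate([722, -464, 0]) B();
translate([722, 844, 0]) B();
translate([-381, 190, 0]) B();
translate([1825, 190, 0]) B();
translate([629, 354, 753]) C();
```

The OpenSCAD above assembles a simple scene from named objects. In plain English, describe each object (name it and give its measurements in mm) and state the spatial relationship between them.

A is a table: top 1705 mm (x) × 724 mm (y), 43 mm thick, upper face at z = 753 mm, on four 68×68 mm square legs, each inset 51 mm from the nearest pair of top edges, running from z = 0 to the bottom of the top.

B is a simple wooden stool: a rectangular seat 261 mm (x) by 344 mm (y), 35 mm thick, top face at z = 436 mm, on four square legs, each 48×48 mm in cross-section. The legs rest on z = 0, each flush with a corner of the seat.

C is a picture frame with a 311×494 mm rectangular opening (x by z) and a uniform 68 mm border on every side. Frame depth is 16 mm along y. It is built from two vertical stiles running the full outside height and two horizontal rails spanning the gap between the stiles.

Four stools sit around the table at the −y, +y, −x, +x sides. The picture frame is on top of the table, centred.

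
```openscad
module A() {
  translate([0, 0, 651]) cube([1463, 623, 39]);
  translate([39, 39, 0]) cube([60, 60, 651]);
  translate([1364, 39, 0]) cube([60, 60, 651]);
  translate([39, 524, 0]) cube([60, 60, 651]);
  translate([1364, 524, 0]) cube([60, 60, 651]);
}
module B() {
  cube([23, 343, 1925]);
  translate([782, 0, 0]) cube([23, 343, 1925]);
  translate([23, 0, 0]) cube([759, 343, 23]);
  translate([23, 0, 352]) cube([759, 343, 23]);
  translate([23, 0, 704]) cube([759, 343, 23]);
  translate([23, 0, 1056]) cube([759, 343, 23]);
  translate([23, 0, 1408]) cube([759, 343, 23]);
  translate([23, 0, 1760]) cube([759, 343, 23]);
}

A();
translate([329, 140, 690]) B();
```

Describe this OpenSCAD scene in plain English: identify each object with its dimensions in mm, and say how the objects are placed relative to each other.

A is a table with a 1463×623 mm rectangular top, 39 mm thick, top surface at z = 690 mm, supported by four 60×60 mm square legs, each inset 39 mm from the nearest pair of top edges, running from the floor.

B is a bookshelf 805 mm wide overall, 343 mm deep and 1925 mm tall. The two sides are 23 mm thick vertical panels. 6 horizontal shelves of 23 mm thickness span between the inner faces of the sides; the lowest shelf sits on the floor and shelves are stacked with a clear vertical gap of 329 mm between each pair.

The bookshelf is on top of the table, centred.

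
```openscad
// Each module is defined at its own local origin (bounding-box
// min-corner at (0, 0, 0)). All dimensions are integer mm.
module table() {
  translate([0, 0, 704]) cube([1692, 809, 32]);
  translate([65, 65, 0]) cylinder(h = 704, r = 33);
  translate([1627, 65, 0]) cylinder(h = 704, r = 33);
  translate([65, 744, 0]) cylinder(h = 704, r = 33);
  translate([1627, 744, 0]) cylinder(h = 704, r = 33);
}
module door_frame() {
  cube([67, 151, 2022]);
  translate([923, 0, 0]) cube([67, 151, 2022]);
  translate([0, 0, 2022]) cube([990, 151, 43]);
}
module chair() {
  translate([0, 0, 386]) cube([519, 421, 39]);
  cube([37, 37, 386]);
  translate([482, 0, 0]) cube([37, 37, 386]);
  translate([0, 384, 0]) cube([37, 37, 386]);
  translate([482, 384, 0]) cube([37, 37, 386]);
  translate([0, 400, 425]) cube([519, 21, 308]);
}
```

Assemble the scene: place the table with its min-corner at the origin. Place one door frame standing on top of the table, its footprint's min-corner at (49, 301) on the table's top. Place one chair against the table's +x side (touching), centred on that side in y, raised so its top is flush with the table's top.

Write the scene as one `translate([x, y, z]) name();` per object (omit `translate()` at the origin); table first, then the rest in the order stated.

table();
translate([49, 301, 736]) door_frame();
translate([1692, 194, 3]) chair();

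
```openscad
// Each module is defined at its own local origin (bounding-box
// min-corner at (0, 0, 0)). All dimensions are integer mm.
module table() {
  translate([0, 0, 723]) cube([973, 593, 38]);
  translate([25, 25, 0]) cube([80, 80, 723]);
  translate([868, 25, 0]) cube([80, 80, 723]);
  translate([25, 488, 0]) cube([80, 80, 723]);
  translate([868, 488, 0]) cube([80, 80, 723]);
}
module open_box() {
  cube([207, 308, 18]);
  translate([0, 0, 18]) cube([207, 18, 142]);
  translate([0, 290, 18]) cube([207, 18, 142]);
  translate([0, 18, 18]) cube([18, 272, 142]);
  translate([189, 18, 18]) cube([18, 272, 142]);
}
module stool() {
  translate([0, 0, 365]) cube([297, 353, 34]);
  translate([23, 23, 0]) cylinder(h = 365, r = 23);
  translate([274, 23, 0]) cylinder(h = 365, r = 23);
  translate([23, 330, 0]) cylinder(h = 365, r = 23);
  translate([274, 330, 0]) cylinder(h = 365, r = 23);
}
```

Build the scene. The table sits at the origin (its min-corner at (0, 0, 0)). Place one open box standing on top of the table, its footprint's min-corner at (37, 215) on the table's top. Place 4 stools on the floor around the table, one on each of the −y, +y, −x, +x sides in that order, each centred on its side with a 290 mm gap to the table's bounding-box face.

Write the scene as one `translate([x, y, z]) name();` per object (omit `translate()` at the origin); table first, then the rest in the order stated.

table();
translate([37, 215, 761]) open_box();
translate([338, -643, 0]) stool();
translate([338, 883, 0]) stool();
translate([-587, 120, 0]) stool();
translate([1263, 120, 0]) stool();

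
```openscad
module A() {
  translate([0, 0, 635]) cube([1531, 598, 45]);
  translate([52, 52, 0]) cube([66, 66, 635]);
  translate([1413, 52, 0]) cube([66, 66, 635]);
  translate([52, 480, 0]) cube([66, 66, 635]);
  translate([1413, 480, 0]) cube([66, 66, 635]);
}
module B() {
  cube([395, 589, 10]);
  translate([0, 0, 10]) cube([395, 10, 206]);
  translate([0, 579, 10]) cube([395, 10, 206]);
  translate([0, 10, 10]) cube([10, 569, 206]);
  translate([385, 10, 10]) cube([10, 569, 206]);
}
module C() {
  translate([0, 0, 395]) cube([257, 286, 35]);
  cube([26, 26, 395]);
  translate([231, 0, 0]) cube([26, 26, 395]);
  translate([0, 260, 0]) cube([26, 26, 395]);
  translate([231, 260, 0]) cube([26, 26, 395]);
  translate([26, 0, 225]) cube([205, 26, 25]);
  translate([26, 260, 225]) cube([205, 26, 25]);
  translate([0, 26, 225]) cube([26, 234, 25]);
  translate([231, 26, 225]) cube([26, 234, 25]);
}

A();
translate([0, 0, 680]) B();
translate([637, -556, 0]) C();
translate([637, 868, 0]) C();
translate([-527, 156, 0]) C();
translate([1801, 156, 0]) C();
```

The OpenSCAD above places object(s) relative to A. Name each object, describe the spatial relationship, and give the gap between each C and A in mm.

Each stool's nearest face is 270 mm from the table's bounding box.

A is a table. B is an open box. C is a stool. The open box is on top of the table. Four stools sit around the table at the −y, +y, −x, +x sides. The gap between each stool and the table is 270 mm.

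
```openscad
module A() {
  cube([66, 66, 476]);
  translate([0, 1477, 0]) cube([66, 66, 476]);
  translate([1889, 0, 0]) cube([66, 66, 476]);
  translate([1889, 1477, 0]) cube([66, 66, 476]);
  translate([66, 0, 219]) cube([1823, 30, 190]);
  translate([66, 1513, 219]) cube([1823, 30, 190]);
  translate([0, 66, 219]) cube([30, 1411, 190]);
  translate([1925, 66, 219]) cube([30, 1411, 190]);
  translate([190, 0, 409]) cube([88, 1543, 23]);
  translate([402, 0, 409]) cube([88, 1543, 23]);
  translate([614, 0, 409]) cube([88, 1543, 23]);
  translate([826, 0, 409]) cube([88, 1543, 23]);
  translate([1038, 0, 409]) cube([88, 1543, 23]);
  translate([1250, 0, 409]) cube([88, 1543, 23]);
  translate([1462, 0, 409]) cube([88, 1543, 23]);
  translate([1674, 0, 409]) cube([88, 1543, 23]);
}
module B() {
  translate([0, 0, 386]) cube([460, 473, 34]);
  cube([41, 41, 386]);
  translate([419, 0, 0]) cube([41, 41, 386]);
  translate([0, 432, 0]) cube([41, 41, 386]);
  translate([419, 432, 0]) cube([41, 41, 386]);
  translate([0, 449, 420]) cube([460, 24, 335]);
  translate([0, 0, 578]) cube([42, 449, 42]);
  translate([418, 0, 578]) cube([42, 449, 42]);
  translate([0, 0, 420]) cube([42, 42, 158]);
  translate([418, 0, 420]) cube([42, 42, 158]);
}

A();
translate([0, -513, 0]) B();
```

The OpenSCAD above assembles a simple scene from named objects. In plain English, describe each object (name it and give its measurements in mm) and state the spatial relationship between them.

A is a bed frame 1955 mm long (x) by 1543 mm wide (y). Four 66×66 mm corner posts, 476 mm tall, at the corners of the footprint. Four rails of 30 mm thickness and 190 mm height run between adjacent posts with their undersides at z = 219 mm, their outer faces flush with the outside of the frame (the two x-running rails run between the posts' inner faces; the two y-running rails run between the posts' inner faces). 8 slats, each 88 mm wide (x) and 23 mm thick, lie across the top of the two x-running rails, running the full 1543 mm width of the frame in y; the slats are evenly spaced along x between the inner faces of the end posts with equal gaps (rounded down to the nearest mm) at the −x end and between each pair — any rounding remainder accumulates at the +x end.

B is a chair. The seat is a 460×473×34 mm slab with its top at z = 420 mm, on four 41×41 mm corner legs (flush with the seat edges, standing on z = 0). A flat backrest 24 mm thick, 335 mm tall, spans the full seat width and rises from the seat top along its +y edge, rear face flush with the rear of the seat. Two armrests of 42×42 mm section run along each side from the seat's front edge to the front of the backrest, top faces 200 mm above the seat top and outer faces flush with the seat's x-edges; a 42×42 mm post under the front of each armrest stands on the seat at the front corner.

The chair is on the floor beside the bed frame on its −y side.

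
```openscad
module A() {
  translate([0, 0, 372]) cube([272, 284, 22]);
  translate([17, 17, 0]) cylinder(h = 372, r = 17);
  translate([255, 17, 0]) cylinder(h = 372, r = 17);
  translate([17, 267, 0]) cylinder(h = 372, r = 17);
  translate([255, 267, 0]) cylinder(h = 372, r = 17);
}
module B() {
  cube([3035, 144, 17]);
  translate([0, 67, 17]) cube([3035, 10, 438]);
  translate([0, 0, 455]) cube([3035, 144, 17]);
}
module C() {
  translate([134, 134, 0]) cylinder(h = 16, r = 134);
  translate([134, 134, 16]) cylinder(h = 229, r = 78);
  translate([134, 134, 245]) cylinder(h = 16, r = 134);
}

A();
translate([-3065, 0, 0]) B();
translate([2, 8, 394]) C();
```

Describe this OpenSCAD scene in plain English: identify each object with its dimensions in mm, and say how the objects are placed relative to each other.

A is a four-legged stool. The seat is a 272×284×22 mm slab whose top surface is at z = 394 mm; four round legs, each 34 mm in diameter, run from the floor (z = 0) to the underside of the seat, each leg's axis is inset half a diameter from the nearest pair of seat edges (so the leg's bounding box is flush with the corner).

B is an I-beam lying along x, 3035 mm long. Overall section height 472 mm. Two flanges 144 mm wide (y) and 17 mm thick, one on the floor and one at the top; a web 10 mm thick runs between them, centred on the flange width.

C is a spool: two coaxial disc flanges of radius 134 mm and thickness 16 mm, joined by a core cylinder of radius 78 mm and height 229 mm. The lower flange rests on z = 0 and the three cylinders share a vertical axis.

The I-beam is on the floor beside the stool on its −x side. The spool is on top of the stool, centred.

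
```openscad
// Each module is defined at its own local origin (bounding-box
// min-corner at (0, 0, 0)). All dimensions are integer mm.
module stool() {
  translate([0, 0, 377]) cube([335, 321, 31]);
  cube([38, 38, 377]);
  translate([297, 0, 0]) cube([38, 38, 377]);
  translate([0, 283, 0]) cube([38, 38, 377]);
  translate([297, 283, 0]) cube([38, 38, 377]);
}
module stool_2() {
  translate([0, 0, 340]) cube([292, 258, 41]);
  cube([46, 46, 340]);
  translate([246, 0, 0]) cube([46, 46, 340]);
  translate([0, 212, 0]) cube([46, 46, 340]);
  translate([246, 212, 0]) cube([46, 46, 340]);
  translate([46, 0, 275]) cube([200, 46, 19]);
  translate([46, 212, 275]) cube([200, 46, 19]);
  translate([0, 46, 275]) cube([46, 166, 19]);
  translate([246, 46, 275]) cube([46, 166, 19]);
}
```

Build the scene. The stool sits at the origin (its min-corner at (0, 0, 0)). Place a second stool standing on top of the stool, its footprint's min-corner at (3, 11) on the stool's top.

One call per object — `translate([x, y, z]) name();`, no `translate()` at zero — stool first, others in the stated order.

stool();
translate([3, 11, 408]) stool_2();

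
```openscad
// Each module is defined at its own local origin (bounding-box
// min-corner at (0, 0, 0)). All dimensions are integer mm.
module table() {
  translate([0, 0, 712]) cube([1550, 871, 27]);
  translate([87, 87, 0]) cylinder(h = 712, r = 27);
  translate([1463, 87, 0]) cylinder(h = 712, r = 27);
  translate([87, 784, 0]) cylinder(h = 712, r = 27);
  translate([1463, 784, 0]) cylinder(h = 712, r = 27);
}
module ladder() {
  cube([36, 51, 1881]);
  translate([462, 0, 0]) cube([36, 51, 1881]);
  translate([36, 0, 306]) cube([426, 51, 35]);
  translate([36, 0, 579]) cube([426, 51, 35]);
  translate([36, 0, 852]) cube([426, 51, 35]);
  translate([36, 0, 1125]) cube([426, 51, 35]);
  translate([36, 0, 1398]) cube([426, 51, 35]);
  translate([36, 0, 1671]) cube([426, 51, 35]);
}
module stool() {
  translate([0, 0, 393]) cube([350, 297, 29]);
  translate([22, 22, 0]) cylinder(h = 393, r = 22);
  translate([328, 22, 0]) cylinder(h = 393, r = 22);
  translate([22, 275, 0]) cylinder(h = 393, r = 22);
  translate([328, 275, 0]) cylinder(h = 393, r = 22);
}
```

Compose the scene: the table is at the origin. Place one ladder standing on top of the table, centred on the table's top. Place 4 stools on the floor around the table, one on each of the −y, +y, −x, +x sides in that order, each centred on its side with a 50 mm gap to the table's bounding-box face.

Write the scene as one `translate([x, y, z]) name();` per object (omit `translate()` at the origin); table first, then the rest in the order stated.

table();
translate([526, 410, 739]) ladder();
translate([600, -347, 0]) stool();
translate([600, 921, 0]) stool();
translate([-400, 287, 0]) stool();
translate([1600, 287, 0]) stool();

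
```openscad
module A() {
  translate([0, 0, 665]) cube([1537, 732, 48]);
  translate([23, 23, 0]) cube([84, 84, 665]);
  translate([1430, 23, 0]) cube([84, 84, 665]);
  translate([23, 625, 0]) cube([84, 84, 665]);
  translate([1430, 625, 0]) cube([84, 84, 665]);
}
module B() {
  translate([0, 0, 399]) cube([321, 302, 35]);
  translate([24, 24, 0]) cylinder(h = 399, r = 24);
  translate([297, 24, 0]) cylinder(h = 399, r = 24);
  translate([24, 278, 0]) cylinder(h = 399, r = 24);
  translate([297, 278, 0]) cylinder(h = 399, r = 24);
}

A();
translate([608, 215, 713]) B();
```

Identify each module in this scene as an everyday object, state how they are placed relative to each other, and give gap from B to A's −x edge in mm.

The stool's min-x is at 608; the table's min-x is 0; gap = 608 mm.

A is a table. B is a stool. The stool is on top of the table, centred. The gap from the stool to the table's −x edge is 608 mm.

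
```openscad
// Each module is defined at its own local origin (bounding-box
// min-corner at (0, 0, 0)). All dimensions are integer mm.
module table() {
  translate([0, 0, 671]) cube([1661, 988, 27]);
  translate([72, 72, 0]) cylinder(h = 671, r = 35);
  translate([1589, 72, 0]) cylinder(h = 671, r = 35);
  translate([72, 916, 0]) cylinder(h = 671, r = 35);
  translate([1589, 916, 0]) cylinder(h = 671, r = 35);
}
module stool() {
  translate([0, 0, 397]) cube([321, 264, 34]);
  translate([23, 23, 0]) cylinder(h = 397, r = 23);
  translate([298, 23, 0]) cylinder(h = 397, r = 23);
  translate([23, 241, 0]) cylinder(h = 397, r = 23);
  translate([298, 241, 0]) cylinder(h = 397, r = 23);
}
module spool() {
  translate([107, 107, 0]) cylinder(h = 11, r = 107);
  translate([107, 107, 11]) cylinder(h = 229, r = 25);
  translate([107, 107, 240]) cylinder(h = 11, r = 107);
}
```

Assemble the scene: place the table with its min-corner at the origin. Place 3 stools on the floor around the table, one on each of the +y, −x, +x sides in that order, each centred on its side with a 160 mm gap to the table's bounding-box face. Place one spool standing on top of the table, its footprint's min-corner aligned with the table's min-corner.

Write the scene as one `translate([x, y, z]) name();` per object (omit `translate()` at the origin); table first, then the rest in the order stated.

table();
translate([670, 1148, 0]) stool();
translate([-481, 362, 0]) stool();
translate([1821, 362, 0]) stool();
translate([0, 0, 698]) spool();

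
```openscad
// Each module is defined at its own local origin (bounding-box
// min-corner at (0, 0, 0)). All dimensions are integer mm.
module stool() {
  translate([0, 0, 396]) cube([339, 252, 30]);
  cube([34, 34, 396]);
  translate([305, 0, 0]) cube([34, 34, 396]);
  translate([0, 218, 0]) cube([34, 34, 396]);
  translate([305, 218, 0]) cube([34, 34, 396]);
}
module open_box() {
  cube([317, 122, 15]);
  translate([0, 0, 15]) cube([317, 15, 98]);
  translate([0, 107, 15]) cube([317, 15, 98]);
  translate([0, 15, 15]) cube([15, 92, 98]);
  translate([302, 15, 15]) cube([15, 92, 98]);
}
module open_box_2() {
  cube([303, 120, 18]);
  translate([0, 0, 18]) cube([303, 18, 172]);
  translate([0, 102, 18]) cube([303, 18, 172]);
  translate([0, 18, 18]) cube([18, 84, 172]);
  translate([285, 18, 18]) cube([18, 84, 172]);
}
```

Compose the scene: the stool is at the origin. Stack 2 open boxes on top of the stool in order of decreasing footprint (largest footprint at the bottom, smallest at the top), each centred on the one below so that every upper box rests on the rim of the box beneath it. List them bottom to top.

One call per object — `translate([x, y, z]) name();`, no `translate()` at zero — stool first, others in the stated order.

stool();
translate([11, 65, 426]) open_box();
translate([18, 66, 539]) open_box_2();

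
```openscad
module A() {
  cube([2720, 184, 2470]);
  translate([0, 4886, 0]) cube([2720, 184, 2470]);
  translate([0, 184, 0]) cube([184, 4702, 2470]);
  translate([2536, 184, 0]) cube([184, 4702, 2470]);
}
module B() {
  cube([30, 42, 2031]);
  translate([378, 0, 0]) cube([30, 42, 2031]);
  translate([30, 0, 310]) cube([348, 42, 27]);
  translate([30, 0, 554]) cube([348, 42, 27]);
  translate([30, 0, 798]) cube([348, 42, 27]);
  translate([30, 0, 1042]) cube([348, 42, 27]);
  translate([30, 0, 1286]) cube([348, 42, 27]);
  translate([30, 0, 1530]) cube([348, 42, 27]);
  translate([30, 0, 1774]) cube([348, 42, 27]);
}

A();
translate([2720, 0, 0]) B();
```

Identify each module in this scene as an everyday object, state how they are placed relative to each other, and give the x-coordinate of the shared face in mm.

A is a house frame. B is a ladder. The ladder is against the house frame's +x side, with their −y faces flush. The x-coordinate of the shared face is 2720 mm.

The house frame's +x face and the ladder's −x face are both at x = 2720 mm.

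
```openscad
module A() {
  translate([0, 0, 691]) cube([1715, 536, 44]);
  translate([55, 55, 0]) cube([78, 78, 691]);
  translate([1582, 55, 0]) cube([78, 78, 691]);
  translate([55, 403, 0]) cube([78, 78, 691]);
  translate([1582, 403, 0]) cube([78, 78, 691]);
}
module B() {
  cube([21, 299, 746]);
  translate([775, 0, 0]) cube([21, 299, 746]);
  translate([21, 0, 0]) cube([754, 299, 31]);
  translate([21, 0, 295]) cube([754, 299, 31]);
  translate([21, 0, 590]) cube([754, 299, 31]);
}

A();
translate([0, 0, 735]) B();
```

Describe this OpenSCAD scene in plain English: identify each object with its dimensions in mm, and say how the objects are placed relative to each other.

A is a table: top 1715 mm (x) × 536 mm (y), 44 mm thick, upper face at z = 735 mm, on four 78×78 mm square legs, each inset 55 mm from the nearest pair of top edges, running from z = 0 to the bottom of the top.

B is an open bookshelf. Two side panels, each 21 mm thick, 299 mm deep and 746 mm tall, stand 796 mm apart (outside-to-outside). Between them sit 3 shelves, each 31 mm thick and 299 mm deep, spanning the full gap between the sides. The bottom shelf rests on the floor (its underside at z = 0) and the clear gap between one shelf's top and the next shelf's underside is 264 mm.

The bookshelf is on top of the table.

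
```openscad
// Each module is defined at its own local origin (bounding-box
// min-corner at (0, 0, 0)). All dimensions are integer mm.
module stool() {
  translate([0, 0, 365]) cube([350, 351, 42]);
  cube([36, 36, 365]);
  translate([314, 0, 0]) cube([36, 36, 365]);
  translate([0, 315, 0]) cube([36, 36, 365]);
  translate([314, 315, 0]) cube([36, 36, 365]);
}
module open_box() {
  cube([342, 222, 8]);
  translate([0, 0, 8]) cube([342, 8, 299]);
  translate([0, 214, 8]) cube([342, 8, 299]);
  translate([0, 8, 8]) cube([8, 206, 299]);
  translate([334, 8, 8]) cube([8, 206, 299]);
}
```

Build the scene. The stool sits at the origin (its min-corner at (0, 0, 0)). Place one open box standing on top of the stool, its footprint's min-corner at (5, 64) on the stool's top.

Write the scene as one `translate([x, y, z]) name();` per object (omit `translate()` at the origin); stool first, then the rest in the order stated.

stool();
translate([5, 64, 407]) open_box();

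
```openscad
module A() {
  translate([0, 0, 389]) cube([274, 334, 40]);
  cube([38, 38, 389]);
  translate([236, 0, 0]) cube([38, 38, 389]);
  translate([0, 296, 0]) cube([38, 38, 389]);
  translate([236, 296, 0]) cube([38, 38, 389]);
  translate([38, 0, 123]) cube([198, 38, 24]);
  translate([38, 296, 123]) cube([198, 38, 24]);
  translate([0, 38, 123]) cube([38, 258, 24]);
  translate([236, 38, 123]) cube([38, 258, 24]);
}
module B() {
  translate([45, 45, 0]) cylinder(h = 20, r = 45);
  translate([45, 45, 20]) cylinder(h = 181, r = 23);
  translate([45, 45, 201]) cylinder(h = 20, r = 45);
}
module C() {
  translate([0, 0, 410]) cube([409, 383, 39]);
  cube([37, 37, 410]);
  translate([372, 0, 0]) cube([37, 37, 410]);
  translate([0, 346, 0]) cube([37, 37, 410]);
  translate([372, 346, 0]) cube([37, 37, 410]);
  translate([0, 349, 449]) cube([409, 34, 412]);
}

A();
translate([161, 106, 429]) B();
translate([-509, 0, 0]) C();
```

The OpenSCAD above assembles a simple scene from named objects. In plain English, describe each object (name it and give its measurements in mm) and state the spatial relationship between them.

A is a simple wooden stool: a rectangular seat 274 mm (x) by 334 mm (y), 40 mm thick, top face at z = 429 mm, on four square legs, each 38×38 mm in cross-section. The legs rest on z = 0, each flush with a corner of the seat. Four stretchers, 38 mm wide and 24 mm tall, connect adjacent legs with their undersides at z = 123 mm, each running between the inner faces of the legs it joins and aligned with the legs' outer faces on the other axis.

B is a spool: two coaxial disc flanges of radius 45 mm and thickness 20 mm, joined by a core cylinder of radius 23 mm and height 181 mm. The lower flange rests on z = 0 and the three cylinders share a vertical axis.

C is a chair: 409×383 mm seat, 39 mm thick, top at z = 449 mm, on four 37 mm square corner legs flush with the seat edges. A 34 mm thick backrest slab spans the full seat width, extending 412 mm above the seat top, its back face flush with the seat's +y edge.

The spool is on top of the stool. The chair is on the floor beside the stool on its −x side.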